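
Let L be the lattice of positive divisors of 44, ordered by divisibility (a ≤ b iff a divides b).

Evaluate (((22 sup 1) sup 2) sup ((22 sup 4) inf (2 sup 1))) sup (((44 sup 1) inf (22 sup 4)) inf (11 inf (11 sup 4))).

22

22 ∨ 1 = 22
22 ∨ 2 = 22
22 ∨ 4 = 44
2 ∨ 1 = 2
44 ∧ 2 = 2
22 ∨ 2 = 22
44 ∨ 1 = 44
22 ∨ 4 = 44
44 ∧ 44 = 44
11 ∨ 4 = 44
11 ∧ 44 = 11
44 ∧ 11 = 11
22 ∨ 11 = 22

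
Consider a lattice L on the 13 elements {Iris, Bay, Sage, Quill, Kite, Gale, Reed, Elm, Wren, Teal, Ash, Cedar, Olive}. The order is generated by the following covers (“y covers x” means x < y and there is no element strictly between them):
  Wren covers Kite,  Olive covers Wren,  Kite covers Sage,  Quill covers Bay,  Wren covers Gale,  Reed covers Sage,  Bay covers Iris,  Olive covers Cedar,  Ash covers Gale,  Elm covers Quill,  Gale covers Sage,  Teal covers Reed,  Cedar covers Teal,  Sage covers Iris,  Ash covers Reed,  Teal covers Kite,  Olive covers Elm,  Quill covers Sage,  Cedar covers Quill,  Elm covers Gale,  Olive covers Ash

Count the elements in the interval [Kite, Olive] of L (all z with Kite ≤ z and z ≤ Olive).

5

The interval [Kite, Olive] = {Cedar, Kite, Olive, Teal, Wren}, which has 5 elements.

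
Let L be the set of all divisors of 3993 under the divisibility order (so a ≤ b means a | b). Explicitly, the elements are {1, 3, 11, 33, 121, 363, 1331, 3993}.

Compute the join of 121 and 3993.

In the divisibility order, the join is the least common multiple: lcm(121, 3993) = 3993.

3993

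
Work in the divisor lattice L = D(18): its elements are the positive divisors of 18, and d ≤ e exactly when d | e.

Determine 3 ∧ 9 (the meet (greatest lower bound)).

3

In the divisibility order, the meet is the greatest common divisor: gcd(3, 9) = 3.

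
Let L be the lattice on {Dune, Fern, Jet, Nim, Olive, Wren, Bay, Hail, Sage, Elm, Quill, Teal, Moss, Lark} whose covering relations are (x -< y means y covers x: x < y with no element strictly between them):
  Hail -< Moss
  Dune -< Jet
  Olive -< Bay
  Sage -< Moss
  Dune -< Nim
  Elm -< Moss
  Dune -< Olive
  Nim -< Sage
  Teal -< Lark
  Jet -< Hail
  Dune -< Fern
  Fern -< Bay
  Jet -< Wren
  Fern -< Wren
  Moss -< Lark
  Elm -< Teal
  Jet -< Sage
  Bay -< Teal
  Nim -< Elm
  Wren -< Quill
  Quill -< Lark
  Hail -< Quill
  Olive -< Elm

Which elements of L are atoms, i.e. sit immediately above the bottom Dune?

Fern, Jet, Nim, Olive

The atoms are exactly the elements that cover Dune: Fern, Jet, Nim, Olive.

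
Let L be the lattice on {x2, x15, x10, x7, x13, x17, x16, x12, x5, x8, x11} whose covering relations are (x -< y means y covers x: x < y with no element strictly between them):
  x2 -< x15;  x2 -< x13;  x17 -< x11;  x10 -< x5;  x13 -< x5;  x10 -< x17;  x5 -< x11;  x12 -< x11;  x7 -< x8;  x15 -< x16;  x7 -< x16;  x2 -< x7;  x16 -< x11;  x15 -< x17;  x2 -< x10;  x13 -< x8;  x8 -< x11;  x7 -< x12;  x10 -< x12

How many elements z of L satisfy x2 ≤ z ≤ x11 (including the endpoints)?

The interval [x2, x11] = {x10, x11, x12, x13, x15, x16, x17, x2, x5, x7, x8}, which has 11 elements.

11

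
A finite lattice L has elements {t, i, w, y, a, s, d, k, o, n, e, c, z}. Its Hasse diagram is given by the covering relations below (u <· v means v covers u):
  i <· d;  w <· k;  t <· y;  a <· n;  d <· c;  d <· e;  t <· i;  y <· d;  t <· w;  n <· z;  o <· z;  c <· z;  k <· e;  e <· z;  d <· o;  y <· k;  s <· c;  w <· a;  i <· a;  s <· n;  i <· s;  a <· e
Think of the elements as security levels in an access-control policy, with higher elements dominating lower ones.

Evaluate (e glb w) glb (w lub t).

e ∧ w = w
w ∨ t = w
w ∧ w = w

w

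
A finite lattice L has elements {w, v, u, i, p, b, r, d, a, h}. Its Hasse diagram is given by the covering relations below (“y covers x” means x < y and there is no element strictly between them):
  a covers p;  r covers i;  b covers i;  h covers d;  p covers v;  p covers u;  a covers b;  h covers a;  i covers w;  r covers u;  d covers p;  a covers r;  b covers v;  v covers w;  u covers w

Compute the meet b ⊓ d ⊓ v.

Common lower bounds of {b, d, v}: v, w.
The greatest among these is v.

v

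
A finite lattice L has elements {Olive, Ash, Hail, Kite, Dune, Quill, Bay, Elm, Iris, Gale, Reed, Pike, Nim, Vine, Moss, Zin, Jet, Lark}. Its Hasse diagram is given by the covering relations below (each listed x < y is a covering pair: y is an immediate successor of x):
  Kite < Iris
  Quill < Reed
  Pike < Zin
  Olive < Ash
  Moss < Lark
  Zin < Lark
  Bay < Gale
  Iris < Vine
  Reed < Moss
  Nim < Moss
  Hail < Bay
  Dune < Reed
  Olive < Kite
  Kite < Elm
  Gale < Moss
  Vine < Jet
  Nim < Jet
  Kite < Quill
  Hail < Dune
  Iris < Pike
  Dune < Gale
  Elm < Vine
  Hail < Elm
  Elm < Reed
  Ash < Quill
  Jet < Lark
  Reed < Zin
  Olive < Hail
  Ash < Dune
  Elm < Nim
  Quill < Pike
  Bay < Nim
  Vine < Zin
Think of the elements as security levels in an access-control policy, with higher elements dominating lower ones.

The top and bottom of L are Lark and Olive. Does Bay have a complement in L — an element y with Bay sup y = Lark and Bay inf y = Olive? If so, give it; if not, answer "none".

Need y with Bay ∨ y = Lark and Bay ∧ y = Olive.
Checking each element gives: Pike.

Pike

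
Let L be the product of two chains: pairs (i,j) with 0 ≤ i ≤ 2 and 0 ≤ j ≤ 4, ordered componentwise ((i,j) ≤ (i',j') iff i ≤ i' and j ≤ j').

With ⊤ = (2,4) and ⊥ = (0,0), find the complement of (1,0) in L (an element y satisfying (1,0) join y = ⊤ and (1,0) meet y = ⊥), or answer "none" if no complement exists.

For every candidate y, either (1,0) ∨ y ≠ (2,4) or (1,0) ∧ y ≠ (0,0); no complement exists.

none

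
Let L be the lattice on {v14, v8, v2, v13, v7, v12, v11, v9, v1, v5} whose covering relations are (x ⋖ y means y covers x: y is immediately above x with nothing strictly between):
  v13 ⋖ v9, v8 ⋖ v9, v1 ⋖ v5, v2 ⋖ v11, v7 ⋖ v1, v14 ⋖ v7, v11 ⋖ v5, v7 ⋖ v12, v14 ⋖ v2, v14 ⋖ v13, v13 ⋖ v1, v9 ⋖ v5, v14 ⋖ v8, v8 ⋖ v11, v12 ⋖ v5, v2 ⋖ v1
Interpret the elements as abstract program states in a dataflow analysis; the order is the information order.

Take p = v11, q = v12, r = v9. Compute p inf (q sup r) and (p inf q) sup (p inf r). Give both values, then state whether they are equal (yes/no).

v11; v8; no

q sup r = v5, so p inf (q sup r) = v11 inf v5 = v11.
p inf q = v14 and p inf r = v8, so (p inf q) sup (p inf r) = v14 sup v8 = v8.
Equal: no.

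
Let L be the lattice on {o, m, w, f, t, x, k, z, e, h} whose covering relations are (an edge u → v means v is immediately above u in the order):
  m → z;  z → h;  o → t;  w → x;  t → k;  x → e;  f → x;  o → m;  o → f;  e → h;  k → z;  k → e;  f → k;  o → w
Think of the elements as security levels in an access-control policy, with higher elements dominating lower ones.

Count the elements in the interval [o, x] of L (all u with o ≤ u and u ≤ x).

4

The interval [o, x] = {f, o, w, x}, which has 4 elements.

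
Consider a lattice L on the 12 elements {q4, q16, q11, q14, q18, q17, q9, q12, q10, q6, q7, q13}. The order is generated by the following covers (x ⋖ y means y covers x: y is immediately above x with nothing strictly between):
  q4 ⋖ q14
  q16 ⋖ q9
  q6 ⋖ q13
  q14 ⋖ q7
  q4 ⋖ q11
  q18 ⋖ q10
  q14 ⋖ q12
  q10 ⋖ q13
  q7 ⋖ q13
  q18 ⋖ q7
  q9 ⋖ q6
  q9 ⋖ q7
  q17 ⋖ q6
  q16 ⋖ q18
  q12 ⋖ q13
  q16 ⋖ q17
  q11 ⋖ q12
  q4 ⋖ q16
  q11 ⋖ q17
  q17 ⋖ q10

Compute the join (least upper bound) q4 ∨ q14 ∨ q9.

Common upper bounds of {q4, q14, q9}: q13, q7.
The least among these is q7.

q7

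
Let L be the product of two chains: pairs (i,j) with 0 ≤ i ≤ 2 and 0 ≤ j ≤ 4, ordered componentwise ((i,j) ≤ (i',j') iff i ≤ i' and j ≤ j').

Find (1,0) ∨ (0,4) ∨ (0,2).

(1,4)

In a product of chains, the join is componentwise max, giving (1,4).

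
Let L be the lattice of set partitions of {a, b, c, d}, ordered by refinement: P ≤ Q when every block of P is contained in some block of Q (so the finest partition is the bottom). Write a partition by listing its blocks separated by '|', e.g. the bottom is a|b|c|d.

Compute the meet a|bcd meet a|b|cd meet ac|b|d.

a|b|c|d

Common lower bounds of {a|bcd, a|b|cd, ac|b|d}: a|b|c|d.
The greatest among these is a|b|c|d.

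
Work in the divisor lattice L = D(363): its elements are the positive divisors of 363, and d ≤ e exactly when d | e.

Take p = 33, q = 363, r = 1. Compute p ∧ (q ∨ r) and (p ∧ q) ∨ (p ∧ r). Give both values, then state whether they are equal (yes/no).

33; 33; yes

q ∨ r = 363, so p ∧ (q ∨ r) = 33 ∧ 363 = 33.
p ∧ q = 33 and p ∧ r = 1, so (p ∧ q) ∨ (p ∧ r) = 33 ∨ 1 = 33.
Equal: yes.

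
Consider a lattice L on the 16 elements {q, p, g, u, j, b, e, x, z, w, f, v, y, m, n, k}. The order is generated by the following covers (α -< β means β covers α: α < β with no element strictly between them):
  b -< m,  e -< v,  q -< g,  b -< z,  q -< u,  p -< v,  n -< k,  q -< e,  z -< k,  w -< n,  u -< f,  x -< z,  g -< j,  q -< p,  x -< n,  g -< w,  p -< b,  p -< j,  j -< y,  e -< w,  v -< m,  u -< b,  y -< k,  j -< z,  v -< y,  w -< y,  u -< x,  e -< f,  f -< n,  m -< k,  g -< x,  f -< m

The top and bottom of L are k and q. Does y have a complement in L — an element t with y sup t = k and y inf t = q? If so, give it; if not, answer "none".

u

Need t with y ∨ t = k and y ∧ t = q.
Checking each element gives: u.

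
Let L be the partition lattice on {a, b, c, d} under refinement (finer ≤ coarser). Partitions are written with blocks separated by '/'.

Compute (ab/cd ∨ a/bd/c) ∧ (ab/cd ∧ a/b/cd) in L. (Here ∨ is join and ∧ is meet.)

a/b/cd

ab/cd ∨ a/bd/c = abcd
ab/cd ∧ a/b/cd = a/b/cd
abcd ∧ a/b/cd = a/b/cd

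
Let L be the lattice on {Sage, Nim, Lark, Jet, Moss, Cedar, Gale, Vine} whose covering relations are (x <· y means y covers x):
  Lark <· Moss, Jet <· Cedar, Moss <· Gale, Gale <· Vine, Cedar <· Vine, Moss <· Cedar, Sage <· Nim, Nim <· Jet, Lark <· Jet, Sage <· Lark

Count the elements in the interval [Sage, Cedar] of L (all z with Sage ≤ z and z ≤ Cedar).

The interval [Sage, Cedar] = {Cedar, Jet, Lark, Moss, Nim, Sage}, which has 6 elements.

6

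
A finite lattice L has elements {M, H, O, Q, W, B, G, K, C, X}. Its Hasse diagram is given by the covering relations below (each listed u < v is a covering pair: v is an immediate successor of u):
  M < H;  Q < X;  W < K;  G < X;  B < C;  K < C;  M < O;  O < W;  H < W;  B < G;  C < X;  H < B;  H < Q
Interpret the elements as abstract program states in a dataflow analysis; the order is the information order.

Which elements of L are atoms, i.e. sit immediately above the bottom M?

The atoms are exactly the elements that cover M: H, O.

H, O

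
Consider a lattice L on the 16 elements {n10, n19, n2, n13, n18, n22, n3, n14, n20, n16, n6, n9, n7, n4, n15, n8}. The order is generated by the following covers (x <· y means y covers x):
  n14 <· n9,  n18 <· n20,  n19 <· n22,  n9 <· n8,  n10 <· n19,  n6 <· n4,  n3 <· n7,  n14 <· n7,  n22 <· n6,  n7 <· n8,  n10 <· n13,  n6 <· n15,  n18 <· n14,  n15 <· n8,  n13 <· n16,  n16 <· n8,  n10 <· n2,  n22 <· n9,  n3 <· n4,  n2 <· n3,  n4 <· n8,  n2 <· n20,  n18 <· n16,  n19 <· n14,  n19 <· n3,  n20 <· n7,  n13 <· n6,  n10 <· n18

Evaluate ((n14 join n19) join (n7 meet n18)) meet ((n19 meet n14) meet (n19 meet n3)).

n14 ∨ n19 = n14
n7 ∧ n18 = n18
n14 ∨ n18 = n14
n19 ∧ n14 = n19
n19 ∧ n3 = n19
n19 ∧ n19 = n19
n14 ∧ n19 = n19

n19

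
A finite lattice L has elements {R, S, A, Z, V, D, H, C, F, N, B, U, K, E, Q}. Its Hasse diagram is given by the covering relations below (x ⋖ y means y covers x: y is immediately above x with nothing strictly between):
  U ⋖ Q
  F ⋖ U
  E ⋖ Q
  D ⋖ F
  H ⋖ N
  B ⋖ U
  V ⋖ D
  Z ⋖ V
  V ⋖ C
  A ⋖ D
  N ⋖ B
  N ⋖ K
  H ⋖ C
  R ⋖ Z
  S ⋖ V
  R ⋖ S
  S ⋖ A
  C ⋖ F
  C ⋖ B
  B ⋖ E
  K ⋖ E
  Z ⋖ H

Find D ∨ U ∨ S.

Common upper bounds of {D, U, S}: Q, U.
The least among these is U.

U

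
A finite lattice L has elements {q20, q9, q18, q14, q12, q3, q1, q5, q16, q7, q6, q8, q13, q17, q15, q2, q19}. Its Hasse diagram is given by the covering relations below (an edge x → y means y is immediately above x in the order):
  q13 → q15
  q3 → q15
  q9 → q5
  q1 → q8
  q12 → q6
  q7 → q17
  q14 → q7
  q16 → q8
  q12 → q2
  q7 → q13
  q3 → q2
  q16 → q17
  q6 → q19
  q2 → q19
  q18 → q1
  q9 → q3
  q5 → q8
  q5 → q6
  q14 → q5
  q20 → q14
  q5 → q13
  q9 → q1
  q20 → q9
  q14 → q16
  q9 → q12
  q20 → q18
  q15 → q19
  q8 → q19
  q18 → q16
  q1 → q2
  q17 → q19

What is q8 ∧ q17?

q16

Common lower bounds of {q8, q17}: q14, q16, q18, q20.
The greatest among these is q16.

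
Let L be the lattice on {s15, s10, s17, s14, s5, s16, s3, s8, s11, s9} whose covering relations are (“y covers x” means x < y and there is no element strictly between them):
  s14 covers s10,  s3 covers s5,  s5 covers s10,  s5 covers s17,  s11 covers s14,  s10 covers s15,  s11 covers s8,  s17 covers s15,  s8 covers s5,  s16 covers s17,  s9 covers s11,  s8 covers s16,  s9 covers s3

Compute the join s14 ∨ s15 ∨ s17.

s11

Common upper bounds of {s14, s15, s17}: s11, s9.
The least among these is s11.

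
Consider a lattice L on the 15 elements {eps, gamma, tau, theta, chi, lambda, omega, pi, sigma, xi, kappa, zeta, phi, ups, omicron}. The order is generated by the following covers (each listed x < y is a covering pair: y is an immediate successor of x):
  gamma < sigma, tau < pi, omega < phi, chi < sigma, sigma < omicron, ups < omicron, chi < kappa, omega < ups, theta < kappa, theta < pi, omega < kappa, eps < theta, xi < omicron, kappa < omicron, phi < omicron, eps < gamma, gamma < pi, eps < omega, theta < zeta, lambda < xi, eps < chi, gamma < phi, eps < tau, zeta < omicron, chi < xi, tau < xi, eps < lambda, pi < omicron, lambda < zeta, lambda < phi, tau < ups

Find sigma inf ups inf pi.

Common lower bounds of {sigma, ups, pi}: eps.
The greatest among these is eps.

eps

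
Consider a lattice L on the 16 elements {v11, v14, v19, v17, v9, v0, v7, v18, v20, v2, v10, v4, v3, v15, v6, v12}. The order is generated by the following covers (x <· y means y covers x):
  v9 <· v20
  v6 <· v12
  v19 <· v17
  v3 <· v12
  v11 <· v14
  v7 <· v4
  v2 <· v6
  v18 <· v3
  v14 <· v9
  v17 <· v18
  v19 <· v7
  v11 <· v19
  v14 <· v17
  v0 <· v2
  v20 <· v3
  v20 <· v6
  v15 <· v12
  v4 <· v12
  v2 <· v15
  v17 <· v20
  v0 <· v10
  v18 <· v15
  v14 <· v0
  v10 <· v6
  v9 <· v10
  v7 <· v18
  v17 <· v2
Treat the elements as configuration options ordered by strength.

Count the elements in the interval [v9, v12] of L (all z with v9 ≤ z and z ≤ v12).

6

The interval [v9, v12] = {v10, v12, v20, v3, v6, v9}, which has 6 elements.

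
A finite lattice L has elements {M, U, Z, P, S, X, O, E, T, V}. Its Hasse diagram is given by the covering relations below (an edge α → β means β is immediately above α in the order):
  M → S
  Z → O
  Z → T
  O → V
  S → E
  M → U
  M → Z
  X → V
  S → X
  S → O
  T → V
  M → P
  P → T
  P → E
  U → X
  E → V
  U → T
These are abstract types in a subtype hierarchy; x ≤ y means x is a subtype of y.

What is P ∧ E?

P

Common lower bounds of {P, E}: M, P.
The greatest among these is P.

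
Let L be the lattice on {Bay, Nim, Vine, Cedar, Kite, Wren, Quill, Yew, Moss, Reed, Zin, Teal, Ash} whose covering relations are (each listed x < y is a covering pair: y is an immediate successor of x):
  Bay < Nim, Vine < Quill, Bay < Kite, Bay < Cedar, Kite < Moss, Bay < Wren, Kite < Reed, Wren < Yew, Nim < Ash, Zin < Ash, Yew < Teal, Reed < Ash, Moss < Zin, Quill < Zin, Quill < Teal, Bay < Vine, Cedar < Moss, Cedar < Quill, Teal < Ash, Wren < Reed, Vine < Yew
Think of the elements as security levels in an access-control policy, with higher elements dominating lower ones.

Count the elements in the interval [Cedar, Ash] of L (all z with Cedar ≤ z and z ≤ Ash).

6

The interval [Cedar, Ash] = {Ash, Cedar, Moss, Quill, Teal, Zin}, which has 6 elements.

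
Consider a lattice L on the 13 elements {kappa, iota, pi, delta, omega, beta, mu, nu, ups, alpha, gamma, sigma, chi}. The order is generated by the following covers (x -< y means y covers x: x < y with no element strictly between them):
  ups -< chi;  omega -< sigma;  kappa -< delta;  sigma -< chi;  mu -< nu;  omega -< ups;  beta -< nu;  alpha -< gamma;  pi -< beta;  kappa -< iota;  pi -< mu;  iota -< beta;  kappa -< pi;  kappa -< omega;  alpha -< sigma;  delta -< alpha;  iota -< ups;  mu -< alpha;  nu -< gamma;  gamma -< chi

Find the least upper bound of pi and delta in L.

alpha

Common upper bounds of {pi, delta}: alpha, chi, gamma, sigma.
The least among these is alpha.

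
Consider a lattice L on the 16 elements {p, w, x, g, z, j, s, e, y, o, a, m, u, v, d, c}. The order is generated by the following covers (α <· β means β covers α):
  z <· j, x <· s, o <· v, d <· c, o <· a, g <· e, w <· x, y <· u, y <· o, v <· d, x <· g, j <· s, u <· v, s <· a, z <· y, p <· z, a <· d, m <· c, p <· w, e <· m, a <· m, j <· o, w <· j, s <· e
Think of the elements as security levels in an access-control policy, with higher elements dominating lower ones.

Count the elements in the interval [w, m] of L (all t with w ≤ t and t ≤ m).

The interval [w, m] = {a, e, g, j, m, o, s, w, x}, which has 9 elements.

9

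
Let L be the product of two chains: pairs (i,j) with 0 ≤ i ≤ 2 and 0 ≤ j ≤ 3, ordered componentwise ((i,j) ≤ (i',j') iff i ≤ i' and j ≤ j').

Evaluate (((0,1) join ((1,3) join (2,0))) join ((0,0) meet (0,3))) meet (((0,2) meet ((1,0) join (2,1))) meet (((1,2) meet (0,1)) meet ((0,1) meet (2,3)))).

(0,1)

(1,3) ∨ (2,0) = (2,3)
(0,1) ∨ (2,3) = (2,3)
(0,0) ∧ (0,3) = (0,0)
(2,3) ∨ (0,0) = (2,3)
(1,0) ∨ (2,1) = (2,1)
(0,2) ∧ (2,1) = (0,1)
(1,2) ∧ (0,1) = (0,1)
(0,1) ∧ (2,3) = (0,1)
(0,1) ∧ (0,1) = (0,1)
(0,1) ∧ (0,1) = (0,1)
(2,3) ∧ (0,1) = (0,1)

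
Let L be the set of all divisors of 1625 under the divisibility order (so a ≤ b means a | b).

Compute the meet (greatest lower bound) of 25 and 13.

In the divisibility order, the meet is the greatest common divisor: gcd(25, 13) = 1.

1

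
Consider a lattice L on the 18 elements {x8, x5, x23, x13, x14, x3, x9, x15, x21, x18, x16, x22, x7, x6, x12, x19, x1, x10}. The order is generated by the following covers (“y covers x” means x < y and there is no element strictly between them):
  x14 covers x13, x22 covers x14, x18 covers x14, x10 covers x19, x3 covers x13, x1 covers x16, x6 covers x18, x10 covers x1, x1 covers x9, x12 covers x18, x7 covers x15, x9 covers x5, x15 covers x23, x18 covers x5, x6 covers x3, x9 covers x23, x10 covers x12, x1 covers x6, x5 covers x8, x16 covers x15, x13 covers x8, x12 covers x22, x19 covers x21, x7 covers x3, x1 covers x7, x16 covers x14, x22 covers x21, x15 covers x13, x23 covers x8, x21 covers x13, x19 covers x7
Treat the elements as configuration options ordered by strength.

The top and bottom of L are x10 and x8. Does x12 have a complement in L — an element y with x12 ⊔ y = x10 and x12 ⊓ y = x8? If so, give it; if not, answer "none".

Need y with x12 ∨ y = x10 and x12 ∧ y = x8.
Checking each element gives: x23.

x23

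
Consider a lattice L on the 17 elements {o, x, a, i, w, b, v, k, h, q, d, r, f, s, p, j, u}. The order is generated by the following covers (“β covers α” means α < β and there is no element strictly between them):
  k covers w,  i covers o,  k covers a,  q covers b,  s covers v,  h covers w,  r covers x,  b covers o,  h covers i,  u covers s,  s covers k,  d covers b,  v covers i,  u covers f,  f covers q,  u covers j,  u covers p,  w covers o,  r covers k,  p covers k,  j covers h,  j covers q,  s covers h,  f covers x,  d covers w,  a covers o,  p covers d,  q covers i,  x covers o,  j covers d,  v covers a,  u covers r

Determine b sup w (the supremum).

Common upper bounds of {b, w}: d, j, p, u.
The least among these is d.

d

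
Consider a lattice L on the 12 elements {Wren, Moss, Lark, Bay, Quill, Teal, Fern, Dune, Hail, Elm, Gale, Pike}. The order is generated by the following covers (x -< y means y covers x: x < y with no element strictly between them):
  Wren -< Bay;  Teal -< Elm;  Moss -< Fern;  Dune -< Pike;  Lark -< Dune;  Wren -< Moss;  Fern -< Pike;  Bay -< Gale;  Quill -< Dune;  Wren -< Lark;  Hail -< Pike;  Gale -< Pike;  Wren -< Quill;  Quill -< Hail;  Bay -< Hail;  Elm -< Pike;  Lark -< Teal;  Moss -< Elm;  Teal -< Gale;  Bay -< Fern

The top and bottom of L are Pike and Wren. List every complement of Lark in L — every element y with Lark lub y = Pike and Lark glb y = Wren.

Need y with Lark ∨ y = Pike and Lark ∧ y = Wren.
Checking each element gives: Fern, Hail.

Fern, Hail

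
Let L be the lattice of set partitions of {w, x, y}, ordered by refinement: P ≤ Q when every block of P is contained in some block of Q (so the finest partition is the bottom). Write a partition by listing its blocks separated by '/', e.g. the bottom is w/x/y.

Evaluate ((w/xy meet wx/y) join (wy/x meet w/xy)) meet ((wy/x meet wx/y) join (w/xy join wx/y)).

w/xy ∧ wx/y = w/x/y
wy/x ∧ w/xy = w/x/y
w/x/y ∨ w/x/y = w/x/y
wy/x ∧ wx/y = w/x/y
w/xy ∨ wx/y = wxy
w/x/y ∨ wxy = wxy
w/x/y ∧ wxy = w/x/y

w/x/y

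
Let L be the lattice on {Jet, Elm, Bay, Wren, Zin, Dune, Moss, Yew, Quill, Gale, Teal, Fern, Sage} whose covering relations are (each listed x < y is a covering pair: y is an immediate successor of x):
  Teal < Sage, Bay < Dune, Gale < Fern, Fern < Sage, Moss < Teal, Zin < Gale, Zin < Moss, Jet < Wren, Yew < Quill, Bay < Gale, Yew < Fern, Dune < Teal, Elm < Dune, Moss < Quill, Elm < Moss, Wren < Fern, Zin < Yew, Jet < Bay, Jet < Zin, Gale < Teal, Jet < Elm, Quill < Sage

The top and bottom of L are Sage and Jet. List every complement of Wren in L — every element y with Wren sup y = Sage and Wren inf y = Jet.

Need y with Wren ∨ y = Sage and Wren ∧ y = Jet.
Checking each element gives: Dune, Elm, Moss, Quill, Teal.

Dune, Elm, Moss, Quill, Teal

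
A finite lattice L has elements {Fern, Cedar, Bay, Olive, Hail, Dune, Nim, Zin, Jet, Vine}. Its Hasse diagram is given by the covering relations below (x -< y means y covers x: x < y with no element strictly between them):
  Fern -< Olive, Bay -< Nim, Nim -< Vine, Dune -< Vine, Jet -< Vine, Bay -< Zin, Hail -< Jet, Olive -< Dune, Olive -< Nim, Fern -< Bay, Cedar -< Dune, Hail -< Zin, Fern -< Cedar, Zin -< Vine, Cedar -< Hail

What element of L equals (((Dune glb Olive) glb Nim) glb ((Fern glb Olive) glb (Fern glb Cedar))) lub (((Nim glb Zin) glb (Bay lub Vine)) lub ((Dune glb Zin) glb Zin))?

Dune ∧ Olive = Olive
Olive ∧ Nim = Olive
Fern ∧ Olive = Fern
Fern ∧ Cedar = Fern
Fern ∧ Fern = Fern
Olive ∧ Fern = Fern
Nim ∧ Zin = Bay
Bay ∨ Vine = Vine
Bay ∧ Vine = Bay
Dune ∧ Zin = Cedar
Cedar ∧ Zin = Cedar
Bay ∨ Cedar = Zin
Fern ∨ Zin = Zin

Zin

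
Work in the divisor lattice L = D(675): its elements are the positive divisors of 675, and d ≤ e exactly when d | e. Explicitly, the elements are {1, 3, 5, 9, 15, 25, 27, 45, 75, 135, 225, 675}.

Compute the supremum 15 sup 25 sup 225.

In the divisibility order, the join is the least common multiple: lcm(15, 25, 225) = 225.

225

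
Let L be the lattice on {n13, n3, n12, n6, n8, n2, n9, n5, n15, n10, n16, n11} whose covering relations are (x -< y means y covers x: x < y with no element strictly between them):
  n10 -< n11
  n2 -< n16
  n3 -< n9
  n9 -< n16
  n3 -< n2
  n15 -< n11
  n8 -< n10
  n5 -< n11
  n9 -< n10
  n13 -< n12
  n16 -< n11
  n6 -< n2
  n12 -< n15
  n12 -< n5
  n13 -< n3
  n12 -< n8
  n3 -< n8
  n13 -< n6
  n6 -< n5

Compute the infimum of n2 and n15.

Common lower bounds of {n2, n15}: n13.
The greatest among these is n13.

n13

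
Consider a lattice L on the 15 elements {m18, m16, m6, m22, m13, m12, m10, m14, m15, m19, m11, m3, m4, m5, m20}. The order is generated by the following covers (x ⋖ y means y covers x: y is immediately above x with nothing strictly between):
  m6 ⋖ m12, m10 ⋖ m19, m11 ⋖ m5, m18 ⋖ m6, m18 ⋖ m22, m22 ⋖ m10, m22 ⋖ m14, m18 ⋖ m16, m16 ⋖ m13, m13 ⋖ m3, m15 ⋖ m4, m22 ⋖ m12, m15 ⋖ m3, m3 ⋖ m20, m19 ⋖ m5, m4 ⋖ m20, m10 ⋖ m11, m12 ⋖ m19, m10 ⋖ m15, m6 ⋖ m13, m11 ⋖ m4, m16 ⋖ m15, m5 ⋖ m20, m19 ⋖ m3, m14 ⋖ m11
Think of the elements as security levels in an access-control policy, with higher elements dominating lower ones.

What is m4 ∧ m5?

Common lower bounds of {m4, m5}: m10, m11, m14, m18, m22.
The greatest among these is m11.

m11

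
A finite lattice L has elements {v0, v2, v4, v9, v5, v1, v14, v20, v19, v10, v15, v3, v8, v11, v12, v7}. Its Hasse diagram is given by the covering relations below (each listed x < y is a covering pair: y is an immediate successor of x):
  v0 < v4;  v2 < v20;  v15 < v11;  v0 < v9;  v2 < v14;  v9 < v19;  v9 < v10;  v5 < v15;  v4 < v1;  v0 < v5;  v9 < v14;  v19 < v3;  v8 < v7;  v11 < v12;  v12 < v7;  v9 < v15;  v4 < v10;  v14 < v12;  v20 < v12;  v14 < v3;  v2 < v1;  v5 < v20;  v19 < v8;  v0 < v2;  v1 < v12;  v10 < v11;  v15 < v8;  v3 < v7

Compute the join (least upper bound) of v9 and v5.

Common upper bounds of {v9, v5}: v11, v12, v15, v7, v8.
The least among these is v15.

v15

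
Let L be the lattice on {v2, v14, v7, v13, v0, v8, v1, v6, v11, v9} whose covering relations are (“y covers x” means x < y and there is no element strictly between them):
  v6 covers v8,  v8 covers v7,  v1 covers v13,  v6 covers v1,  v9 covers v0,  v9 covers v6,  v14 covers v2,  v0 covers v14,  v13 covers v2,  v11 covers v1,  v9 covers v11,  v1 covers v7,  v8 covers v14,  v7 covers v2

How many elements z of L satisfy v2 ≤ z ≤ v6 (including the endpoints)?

The interval [v2, v6] = {v1, v13, v14, v2, v6, v7, v8}, which has 7 elements.

7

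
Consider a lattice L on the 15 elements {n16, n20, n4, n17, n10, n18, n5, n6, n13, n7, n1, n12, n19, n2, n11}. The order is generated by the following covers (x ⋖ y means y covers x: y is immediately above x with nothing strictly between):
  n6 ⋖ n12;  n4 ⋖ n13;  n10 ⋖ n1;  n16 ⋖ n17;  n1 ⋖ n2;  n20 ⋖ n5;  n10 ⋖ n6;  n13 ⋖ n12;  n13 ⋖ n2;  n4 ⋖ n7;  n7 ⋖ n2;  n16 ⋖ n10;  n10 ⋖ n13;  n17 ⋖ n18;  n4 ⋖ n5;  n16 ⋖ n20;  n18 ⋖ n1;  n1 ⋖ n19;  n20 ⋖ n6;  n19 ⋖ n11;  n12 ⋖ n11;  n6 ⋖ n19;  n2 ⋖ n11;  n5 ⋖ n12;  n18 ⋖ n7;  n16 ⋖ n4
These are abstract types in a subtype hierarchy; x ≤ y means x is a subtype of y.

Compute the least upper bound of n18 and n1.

Common upper bounds of {n18, n1}: n1, n11, n19, n2.
The least among these is n1.

n1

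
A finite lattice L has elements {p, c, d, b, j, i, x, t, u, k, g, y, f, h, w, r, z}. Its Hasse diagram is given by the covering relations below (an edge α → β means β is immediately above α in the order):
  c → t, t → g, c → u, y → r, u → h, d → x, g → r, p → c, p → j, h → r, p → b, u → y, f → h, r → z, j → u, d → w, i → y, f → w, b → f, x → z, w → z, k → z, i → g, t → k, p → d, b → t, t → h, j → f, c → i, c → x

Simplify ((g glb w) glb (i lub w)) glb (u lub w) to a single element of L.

g ∧ w = b
i ∨ w = z
b ∧ z = b
u ∨ w = z
b ∧ z = b

b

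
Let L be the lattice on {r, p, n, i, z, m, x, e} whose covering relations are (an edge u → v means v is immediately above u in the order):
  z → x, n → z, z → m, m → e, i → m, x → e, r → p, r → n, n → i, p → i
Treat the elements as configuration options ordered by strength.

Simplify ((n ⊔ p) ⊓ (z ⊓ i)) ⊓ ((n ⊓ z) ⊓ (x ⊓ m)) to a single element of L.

n

n ∨ p = i
z ∧ i = n
i ∧ n = n
n ∧ z = n
x ∧ m = z
n ∧ z = n
n ∧ n = n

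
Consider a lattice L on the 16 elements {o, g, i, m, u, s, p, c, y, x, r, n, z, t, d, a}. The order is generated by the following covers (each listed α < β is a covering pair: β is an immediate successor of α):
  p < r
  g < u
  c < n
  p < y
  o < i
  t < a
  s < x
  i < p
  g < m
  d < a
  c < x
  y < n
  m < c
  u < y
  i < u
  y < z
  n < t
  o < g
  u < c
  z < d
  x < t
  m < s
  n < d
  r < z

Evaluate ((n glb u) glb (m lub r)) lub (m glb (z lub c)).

c

n ∧ u = u
m ∨ r = d
u ∧ d = u
z ∨ c = d
m ∧ d = m
u ∨ m = c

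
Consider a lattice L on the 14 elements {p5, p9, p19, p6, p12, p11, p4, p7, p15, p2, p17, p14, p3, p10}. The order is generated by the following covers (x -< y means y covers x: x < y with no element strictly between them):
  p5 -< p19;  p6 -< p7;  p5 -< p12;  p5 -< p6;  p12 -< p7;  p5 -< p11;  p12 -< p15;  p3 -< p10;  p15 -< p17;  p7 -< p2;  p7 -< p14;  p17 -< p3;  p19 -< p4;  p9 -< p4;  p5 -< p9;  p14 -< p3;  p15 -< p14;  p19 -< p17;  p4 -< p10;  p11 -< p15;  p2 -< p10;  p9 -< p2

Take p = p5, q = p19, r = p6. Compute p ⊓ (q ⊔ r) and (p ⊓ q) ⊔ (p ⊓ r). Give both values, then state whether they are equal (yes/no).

q ⊔ r = p3, so p ⊓ (q ⊔ r) = p5 ⊓ p3 = p5.
p ⊓ q = p5 and p ⊓ r = p5, so (p ⊓ q) ⊔ (p ⊓ r) = p5 ⊔ p5 = p5.
Equal: yes.

p5; p5; yes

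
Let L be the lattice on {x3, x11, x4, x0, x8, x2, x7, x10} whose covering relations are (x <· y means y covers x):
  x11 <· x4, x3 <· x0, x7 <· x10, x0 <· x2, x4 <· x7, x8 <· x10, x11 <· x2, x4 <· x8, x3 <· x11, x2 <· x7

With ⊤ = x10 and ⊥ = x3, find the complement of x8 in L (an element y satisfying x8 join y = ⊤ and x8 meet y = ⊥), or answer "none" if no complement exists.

Need y with x8 ∨ y = x10 and x8 ∧ y = x3.
Checking each element gives: x0.

x0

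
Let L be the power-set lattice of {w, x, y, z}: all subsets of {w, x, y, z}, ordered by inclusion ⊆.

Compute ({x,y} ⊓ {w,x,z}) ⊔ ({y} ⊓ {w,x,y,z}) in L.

{x,y}

{x,y} ∧ {w,x,z} = {x}
{y} ∧ {w,x,y,z} = {y}
{x} ∨ {y} = {x,y}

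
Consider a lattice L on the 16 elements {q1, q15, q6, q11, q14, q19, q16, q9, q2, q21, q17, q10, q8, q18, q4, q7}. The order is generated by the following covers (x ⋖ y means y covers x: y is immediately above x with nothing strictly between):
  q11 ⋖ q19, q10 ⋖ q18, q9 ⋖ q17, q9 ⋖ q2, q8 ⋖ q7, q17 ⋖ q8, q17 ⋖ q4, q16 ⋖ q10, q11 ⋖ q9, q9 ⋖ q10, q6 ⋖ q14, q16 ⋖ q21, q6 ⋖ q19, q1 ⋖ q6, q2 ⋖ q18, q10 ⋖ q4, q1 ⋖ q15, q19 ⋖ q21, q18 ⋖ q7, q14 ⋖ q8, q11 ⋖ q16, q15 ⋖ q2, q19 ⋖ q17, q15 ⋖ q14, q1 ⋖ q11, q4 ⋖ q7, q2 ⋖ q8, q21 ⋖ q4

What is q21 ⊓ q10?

Common lower bounds of {q21, q10}: q1, q11, q16.
The greatest among these is q16.

q16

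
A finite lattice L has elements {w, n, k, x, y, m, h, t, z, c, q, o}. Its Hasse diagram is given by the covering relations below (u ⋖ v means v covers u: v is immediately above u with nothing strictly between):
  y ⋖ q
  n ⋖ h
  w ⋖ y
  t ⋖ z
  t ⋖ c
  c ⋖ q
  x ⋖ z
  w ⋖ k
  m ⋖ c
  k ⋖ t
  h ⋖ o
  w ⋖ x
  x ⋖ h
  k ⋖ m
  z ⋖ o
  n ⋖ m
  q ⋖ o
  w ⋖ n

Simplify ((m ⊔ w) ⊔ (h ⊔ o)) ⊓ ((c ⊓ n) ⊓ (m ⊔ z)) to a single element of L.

m ∨ w = m
h ∨ o = o
m ∨ o = o
c ∧ n = n
m ∨ z = o
n ∧ o = n
o ∧ n = n

n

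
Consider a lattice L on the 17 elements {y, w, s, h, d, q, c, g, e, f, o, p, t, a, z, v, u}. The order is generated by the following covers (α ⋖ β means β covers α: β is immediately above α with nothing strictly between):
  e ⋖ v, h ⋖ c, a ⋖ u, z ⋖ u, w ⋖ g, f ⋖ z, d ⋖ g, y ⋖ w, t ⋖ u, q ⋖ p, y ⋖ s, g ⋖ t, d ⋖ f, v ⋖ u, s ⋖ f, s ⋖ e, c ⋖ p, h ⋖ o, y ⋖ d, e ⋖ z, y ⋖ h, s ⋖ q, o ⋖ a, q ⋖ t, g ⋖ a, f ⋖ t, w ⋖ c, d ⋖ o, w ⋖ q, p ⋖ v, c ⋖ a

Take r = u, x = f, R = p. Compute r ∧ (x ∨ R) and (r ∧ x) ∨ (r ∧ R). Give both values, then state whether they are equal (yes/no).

x ∨ R = u, so r ∧ (x ∨ R) = u ∧ u = u.
r ∧ x = f and r ∧ R = p, so (r ∧ x) ∨ (r ∧ R) = f ∨ p = u.
Equal: yes.

u; u; yes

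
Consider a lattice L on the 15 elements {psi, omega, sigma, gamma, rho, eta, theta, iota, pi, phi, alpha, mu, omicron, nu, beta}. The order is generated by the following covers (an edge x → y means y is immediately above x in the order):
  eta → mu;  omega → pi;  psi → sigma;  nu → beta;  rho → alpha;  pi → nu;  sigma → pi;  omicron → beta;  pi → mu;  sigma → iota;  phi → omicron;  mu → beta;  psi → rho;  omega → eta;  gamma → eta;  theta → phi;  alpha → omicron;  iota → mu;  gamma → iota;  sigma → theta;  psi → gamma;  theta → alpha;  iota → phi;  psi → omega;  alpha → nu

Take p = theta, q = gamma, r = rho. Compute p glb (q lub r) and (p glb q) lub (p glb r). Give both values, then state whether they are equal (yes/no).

theta; psi; no

q lub r = omicron, so p glb (q lub r) = theta glb omicron = theta.
p glb q = psi and p glb r = psi, so (p glb q) lub (p glb r) = psi lub psi = psi.
Equal: no.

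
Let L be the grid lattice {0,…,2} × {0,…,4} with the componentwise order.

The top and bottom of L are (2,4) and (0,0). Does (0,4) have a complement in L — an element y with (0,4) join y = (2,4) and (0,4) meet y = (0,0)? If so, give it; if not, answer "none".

(2,0)

Need y with (0,4) ∨ y = (2,4) and (0,4) ∧ y = (0,0).
Checking each element gives: (2,0).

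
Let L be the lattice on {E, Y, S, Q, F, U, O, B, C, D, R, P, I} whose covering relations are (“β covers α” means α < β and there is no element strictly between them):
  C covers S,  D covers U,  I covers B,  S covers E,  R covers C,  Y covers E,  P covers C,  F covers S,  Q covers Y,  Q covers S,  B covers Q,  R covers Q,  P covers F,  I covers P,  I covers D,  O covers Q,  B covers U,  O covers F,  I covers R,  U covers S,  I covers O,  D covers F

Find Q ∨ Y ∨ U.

Common upper bounds of {Q, Y, U}: B, I.
The least among these is B.

B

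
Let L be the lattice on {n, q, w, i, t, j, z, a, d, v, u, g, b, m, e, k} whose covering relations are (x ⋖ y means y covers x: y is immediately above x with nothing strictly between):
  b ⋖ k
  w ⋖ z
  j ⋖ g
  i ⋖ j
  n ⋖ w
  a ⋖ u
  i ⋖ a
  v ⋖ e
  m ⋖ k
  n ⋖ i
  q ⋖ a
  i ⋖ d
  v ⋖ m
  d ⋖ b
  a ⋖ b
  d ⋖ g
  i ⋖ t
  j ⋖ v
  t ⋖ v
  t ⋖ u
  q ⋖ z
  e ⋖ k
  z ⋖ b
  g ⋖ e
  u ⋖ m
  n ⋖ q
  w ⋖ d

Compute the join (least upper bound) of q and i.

a

Common upper bounds of {q, i}: a, b, k, m, u.
The least among these is a.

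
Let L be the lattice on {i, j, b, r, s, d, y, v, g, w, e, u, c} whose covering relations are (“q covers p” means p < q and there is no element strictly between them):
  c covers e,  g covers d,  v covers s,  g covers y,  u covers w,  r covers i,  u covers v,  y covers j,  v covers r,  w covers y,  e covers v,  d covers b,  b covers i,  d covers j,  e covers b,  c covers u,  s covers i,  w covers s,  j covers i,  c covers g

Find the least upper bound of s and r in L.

v

Common upper bounds of {s, r}: c, e, u, v.
The least among these is v.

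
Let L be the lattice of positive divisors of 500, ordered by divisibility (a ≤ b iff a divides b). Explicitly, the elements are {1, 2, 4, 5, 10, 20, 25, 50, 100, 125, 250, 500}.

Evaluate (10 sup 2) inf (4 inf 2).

10 ∨ 2 = 10
4 ∧ 2 = 2
10 ∧ 2 = 2

2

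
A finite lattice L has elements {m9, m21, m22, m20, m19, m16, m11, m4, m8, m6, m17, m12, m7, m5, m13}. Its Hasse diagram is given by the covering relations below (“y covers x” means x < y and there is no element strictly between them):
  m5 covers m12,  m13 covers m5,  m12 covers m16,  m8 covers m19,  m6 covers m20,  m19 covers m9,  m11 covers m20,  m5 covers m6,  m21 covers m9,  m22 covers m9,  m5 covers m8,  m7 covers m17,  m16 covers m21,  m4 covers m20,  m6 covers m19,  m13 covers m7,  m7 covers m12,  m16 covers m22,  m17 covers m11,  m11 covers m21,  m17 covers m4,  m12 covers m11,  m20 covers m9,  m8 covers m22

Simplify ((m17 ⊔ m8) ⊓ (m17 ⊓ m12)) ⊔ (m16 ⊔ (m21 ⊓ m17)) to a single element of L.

m12

m17 ∨ m8 = m13
m17 ∧ m12 = m11
m13 ∧ m11 = m11
m21 ∧ m17 = m21
m16 ∨ m21 = m16
m11 ∨ m16 = m12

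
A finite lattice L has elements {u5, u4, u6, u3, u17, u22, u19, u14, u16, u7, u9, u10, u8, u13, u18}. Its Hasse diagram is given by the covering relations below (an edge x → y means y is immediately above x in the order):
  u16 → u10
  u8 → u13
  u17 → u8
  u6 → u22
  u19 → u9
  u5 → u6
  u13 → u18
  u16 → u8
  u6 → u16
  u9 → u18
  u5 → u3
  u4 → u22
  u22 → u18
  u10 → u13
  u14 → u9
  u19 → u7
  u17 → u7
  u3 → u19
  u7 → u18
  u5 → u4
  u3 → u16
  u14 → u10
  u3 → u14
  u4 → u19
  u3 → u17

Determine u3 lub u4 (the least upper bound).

Common upper bounds of {u3, u4}: u18, u19, u7, u9.
The least among these is u19.

u19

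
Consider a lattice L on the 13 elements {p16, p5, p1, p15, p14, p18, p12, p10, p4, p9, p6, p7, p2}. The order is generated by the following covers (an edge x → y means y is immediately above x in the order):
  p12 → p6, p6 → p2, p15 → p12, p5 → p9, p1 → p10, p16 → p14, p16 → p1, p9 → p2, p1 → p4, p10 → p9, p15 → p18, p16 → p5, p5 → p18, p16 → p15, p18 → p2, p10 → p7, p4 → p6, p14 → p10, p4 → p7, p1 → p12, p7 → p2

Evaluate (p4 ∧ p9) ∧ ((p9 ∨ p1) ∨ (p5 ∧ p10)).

p4 ∧ p9 = p1
p9 ∨ p1 = p9
p5 ∧ p10 = p16
p9 ∨ p16 = p9
p1 ∧ p9 = p1

p1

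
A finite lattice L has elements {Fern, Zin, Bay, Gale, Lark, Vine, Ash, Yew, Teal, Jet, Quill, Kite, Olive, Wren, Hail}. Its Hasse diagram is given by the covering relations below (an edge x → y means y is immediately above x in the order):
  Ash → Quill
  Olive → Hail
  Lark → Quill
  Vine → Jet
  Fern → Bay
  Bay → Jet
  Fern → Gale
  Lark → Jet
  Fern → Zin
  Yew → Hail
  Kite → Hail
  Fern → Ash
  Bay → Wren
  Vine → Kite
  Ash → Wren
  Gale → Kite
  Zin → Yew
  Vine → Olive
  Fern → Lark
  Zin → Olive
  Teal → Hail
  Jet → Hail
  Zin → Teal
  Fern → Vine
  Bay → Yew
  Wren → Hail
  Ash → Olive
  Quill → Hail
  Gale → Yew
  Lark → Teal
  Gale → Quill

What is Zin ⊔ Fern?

Common upper bounds of {Zin, Fern}: Hail, Olive, Teal, Yew, Zin.
The least among these is Zin.

Zin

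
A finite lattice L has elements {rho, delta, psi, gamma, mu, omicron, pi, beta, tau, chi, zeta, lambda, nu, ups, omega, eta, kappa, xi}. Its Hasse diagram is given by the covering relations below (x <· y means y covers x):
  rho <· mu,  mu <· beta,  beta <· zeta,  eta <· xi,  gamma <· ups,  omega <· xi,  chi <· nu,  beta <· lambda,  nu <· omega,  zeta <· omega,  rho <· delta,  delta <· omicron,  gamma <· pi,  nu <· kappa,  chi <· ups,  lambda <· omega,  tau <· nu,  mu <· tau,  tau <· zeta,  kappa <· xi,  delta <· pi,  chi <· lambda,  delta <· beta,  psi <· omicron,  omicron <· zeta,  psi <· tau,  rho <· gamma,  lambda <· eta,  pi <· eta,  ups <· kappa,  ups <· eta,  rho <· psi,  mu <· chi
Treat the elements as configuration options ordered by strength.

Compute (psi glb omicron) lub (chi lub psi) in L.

nu

psi ∧ omicron = psi
chi ∨ psi = nu
psi ∨ nu = nu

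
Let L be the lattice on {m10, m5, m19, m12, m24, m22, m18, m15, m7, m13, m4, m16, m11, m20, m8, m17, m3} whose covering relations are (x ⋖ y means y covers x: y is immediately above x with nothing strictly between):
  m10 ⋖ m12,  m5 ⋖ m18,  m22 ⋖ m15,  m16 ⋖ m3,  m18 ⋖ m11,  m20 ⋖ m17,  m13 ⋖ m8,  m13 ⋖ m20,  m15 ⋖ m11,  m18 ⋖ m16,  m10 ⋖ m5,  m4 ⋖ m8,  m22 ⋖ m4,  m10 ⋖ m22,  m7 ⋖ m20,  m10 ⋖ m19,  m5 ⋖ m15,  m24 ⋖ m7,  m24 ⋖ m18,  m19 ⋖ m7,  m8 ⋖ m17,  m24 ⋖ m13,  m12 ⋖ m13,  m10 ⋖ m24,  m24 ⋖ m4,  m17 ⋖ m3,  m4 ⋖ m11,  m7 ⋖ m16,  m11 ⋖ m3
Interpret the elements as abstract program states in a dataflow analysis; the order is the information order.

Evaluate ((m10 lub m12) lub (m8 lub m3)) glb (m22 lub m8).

m10 ∨ m12 = m12
m8 ∨ m3 = m3
m12 ∨ m3 = m3
m22 ∨ m8 = m8
m3 ∧ m8 = m8

m8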